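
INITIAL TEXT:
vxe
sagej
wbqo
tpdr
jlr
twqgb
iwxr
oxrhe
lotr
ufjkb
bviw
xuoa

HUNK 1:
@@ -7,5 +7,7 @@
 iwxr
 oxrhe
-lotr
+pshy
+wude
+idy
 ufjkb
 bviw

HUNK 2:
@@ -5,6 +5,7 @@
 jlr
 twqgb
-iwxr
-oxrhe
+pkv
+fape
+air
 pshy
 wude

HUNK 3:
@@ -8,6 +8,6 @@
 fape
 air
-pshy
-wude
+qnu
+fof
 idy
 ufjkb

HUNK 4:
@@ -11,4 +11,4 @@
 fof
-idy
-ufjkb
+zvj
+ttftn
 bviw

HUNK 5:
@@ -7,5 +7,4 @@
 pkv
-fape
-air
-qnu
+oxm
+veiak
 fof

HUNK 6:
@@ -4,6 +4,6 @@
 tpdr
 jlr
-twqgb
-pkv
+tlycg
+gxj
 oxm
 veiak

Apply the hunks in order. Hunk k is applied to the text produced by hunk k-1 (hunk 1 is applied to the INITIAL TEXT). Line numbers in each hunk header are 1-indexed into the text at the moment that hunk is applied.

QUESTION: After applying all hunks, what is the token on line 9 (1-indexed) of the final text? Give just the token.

Answer: veiak

Derivation:
Hunk 1: at line 7 remove [lotr] add [pshy,wude,idy] -> 14 lines: vxe sagej wbqo tpdr jlr twqgb iwxr oxrhe pshy wude idy ufjkb bviw xuoa
Hunk 2: at line 5 remove [iwxr,oxrhe] add [pkv,fape,air] -> 15 lines: vxe sagej wbqo tpdr jlr twqgb pkv fape air pshy wude idy ufjkb bviw xuoa
Hunk 3: at line 8 remove [pshy,wude] add [qnu,fof] -> 15 lines: vxe sagej wbqo tpdr jlr twqgb pkv fape air qnu fof idy ufjkb bviw xuoa
Hunk 4: at line 11 remove [idy,ufjkb] add [zvj,ttftn] -> 15 lines: vxe sagej wbqo tpdr jlr twqgb pkv fape air qnu fof zvj ttftn bviw xuoa
Hunk 5: at line 7 remove [fape,air,qnu] add [oxm,veiak] -> 14 lines: vxe sagej wbqo tpdr jlr twqgb pkv oxm veiak fof zvj ttftn bviw xuoa
Hunk 6: at line 4 remove [twqgb,pkv] add [tlycg,gxj] -> 14 lines: vxe sagej wbqo tpdr jlr tlycg gxj oxm veiak fof zvj ttftn bviw xuoa
Final line 9: veiak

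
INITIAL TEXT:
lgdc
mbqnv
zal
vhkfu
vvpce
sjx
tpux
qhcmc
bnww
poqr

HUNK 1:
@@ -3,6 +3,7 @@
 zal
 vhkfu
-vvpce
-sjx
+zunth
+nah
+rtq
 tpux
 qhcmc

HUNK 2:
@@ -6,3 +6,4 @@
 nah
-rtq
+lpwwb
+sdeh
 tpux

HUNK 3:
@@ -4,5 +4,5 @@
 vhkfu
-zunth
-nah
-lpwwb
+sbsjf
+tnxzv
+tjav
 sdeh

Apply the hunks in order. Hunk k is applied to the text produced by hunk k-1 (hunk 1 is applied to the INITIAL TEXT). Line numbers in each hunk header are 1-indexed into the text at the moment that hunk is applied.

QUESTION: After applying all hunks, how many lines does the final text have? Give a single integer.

Answer: 12

Derivation:
Hunk 1: at line 3 remove [vvpce,sjx] add [zunth,nah,rtq] -> 11 lines: lgdc mbqnv zal vhkfu zunth nah rtq tpux qhcmc bnww poqr
Hunk 2: at line 6 remove [rtq] add [lpwwb,sdeh] -> 12 lines: lgdc mbqnv zal vhkfu zunth nah lpwwb sdeh tpux qhcmc bnww poqr
Hunk 3: at line 4 remove [zunth,nah,lpwwb] add [sbsjf,tnxzv,tjav] -> 12 lines: lgdc mbqnv zal vhkfu sbsjf tnxzv tjav sdeh tpux qhcmc bnww poqr
Final line count: 12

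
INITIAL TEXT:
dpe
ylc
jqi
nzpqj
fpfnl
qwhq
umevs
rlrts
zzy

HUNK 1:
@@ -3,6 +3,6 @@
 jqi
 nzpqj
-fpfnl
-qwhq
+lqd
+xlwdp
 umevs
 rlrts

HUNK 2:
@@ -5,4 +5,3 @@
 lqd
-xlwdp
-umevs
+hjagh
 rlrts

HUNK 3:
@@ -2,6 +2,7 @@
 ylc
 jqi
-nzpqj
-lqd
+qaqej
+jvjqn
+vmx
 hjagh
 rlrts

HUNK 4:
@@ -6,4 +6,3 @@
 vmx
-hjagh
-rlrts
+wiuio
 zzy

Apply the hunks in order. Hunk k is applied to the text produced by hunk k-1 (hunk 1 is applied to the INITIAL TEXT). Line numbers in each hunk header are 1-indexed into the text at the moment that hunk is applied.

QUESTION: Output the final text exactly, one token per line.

Hunk 1: at line 3 remove [fpfnl,qwhq] add [lqd,xlwdp] -> 9 lines: dpe ylc jqi nzpqj lqd xlwdp umevs rlrts zzy
Hunk 2: at line 5 remove [xlwdp,umevs] add [hjagh] -> 8 lines: dpe ylc jqi nzpqj lqd hjagh rlrts zzy
Hunk 3: at line 2 remove [nzpqj,lqd] add [qaqej,jvjqn,vmx] -> 9 lines: dpe ylc jqi qaqej jvjqn vmx hjagh rlrts zzy
Hunk 4: at line 6 remove [hjagh,rlrts] add [wiuio] -> 8 lines: dpe ylc jqi qaqej jvjqn vmx wiuio zzy

Answer: dpe
ylc
jqi
qaqej
jvjqn
vmx
wiuio
zzy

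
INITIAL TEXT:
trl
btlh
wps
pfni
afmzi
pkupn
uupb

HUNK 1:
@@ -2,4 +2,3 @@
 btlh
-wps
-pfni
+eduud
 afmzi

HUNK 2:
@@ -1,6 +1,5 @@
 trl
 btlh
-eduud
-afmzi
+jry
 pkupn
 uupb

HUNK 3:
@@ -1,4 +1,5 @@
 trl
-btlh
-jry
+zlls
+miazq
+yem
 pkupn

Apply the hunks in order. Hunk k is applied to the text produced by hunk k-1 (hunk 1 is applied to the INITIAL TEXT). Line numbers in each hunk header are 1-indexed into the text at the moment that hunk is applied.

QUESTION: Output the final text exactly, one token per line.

Answer: trl
zlls
miazq
yem
pkupn
uupb

Derivation:
Hunk 1: at line 2 remove [wps,pfni] add [eduud] -> 6 lines: trl btlh eduud afmzi pkupn uupb
Hunk 2: at line 1 remove [eduud,afmzi] add [jry] -> 5 lines: trl btlh jry pkupn uupb
Hunk 3: at line 1 remove [btlh,jry] add [zlls,miazq,yem] -> 6 lines: trl zlls miazq yem pkupn uupb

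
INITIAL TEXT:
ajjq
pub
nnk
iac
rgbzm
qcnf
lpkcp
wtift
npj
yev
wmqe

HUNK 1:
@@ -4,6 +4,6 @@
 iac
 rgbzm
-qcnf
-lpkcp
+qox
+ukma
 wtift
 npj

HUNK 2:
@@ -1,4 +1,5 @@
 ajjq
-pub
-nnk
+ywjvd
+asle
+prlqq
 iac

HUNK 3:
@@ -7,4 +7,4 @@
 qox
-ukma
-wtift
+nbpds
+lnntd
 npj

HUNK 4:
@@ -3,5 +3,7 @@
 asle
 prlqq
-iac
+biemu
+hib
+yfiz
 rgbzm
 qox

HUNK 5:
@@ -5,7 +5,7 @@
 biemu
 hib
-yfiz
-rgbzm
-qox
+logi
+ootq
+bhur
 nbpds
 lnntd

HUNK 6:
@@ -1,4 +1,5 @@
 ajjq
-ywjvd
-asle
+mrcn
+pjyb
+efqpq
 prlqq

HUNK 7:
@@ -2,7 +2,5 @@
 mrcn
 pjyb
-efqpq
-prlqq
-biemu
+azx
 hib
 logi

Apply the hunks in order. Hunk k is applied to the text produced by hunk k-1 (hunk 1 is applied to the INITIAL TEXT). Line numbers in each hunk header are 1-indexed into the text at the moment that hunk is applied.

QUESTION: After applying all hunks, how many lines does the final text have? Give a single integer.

Answer: 13

Derivation:
Hunk 1: at line 4 remove [qcnf,lpkcp] add [qox,ukma] -> 11 lines: ajjq pub nnk iac rgbzm qox ukma wtift npj yev wmqe
Hunk 2: at line 1 remove [pub,nnk] add [ywjvd,asle,prlqq] -> 12 lines: ajjq ywjvd asle prlqq iac rgbzm qox ukma wtift npj yev wmqe
Hunk 3: at line 7 remove [ukma,wtift] add [nbpds,lnntd] -> 12 lines: ajjq ywjvd asle prlqq iac rgbzm qox nbpds lnntd npj yev wmqe
Hunk 4: at line 3 remove [iac] add [biemu,hib,yfiz] -> 14 lines: ajjq ywjvd asle prlqq biemu hib yfiz rgbzm qox nbpds lnntd npj yev wmqe
Hunk 5: at line 5 remove [yfiz,rgbzm,qox] add [logi,ootq,bhur] -> 14 lines: ajjq ywjvd asle prlqq biemu hib logi ootq bhur nbpds lnntd npj yev wmqe
Hunk 6: at line 1 remove [ywjvd,asle] add [mrcn,pjyb,efqpq] -> 15 lines: ajjq mrcn pjyb efqpq prlqq biemu hib logi ootq bhur nbpds lnntd npj yev wmqe
Hunk 7: at line 2 remove [efqpq,prlqq,biemu] add [azx] -> 13 lines: ajjq mrcn pjyb azx hib logi ootq bhur nbpds lnntd npj yev wmqe
Final line count: 13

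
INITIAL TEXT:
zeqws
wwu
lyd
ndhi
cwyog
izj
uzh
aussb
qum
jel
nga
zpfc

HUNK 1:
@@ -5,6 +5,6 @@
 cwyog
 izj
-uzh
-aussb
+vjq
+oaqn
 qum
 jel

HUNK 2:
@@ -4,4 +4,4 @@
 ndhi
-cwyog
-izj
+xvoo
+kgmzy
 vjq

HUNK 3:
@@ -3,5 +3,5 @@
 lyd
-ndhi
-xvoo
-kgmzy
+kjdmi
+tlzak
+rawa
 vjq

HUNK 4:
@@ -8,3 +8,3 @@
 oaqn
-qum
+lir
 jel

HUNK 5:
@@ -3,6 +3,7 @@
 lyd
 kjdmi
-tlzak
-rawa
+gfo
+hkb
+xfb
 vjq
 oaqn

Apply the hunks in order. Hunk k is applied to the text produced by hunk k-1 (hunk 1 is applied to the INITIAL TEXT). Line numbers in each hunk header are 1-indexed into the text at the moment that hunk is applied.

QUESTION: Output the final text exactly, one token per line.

Hunk 1: at line 5 remove [uzh,aussb] add [vjq,oaqn] -> 12 lines: zeqws wwu lyd ndhi cwyog izj vjq oaqn qum jel nga zpfc
Hunk 2: at line 4 remove [cwyog,izj] add [xvoo,kgmzy] -> 12 lines: zeqws wwu lyd ndhi xvoo kgmzy vjq oaqn qum jel nga zpfc
Hunk 3: at line 3 remove [ndhi,xvoo,kgmzy] add [kjdmi,tlzak,rawa] -> 12 lines: zeqws wwu lyd kjdmi tlzak rawa vjq oaqn qum jel nga zpfc
Hunk 4: at line 8 remove [qum] add [lir] -> 12 lines: zeqws wwu lyd kjdmi tlzak rawa vjq oaqn lir jel nga zpfc
Hunk 5: at line 3 remove [tlzak,rawa] add [gfo,hkb,xfb] -> 13 lines: zeqws wwu lyd kjdmi gfo hkb xfb vjq oaqn lir jel nga zpfc

Answer: zeqws
wwu
lyd
kjdmi
gfo
hkb
xfb
vjq
oaqn
lir
jel
nga
zpfc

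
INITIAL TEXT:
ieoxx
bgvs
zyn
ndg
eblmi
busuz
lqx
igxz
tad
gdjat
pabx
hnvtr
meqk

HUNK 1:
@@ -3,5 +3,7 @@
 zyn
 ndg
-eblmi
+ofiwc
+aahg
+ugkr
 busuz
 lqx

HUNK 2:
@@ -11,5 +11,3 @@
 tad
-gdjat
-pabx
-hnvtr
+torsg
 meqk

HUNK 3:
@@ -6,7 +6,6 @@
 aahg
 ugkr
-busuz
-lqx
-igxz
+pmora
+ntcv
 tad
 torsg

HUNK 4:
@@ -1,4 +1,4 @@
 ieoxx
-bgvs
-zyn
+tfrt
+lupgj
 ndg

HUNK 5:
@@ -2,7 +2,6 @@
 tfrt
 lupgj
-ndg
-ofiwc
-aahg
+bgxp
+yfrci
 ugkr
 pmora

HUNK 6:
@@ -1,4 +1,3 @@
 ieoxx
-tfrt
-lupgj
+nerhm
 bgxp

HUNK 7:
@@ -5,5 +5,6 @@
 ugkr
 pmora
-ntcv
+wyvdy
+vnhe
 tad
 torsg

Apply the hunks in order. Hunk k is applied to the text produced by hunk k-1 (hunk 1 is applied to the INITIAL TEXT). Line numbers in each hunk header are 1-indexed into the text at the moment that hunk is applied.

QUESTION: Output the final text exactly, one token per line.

Hunk 1: at line 3 remove [eblmi] add [ofiwc,aahg,ugkr] -> 15 lines: ieoxx bgvs zyn ndg ofiwc aahg ugkr busuz lqx igxz tad gdjat pabx hnvtr meqk
Hunk 2: at line 11 remove [gdjat,pabx,hnvtr] add [torsg] -> 13 lines: ieoxx bgvs zyn ndg ofiwc aahg ugkr busuz lqx igxz tad torsg meqk
Hunk 3: at line 6 remove [busuz,lqx,igxz] add [pmora,ntcv] -> 12 lines: ieoxx bgvs zyn ndg ofiwc aahg ugkr pmora ntcv tad torsg meqk
Hunk 4: at line 1 remove [bgvs,zyn] add [tfrt,lupgj] -> 12 lines: ieoxx tfrt lupgj ndg ofiwc aahg ugkr pmora ntcv tad torsg meqk
Hunk 5: at line 2 remove [ndg,ofiwc,aahg] add [bgxp,yfrci] -> 11 lines: ieoxx tfrt lupgj bgxp yfrci ugkr pmora ntcv tad torsg meqk
Hunk 6: at line 1 remove [tfrt,lupgj] add [nerhm] -> 10 lines: ieoxx nerhm bgxp yfrci ugkr pmora ntcv tad torsg meqk
Hunk 7: at line 5 remove [ntcv] add [wyvdy,vnhe] -> 11 lines: ieoxx nerhm bgxp yfrci ugkr pmora wyvdy vnhe tad torsg meqk

Answer: ieoxx
nerhm
bgxp
yfrci
ugkr
pmora
wyvdy
vnhe
tad
torsg
meqk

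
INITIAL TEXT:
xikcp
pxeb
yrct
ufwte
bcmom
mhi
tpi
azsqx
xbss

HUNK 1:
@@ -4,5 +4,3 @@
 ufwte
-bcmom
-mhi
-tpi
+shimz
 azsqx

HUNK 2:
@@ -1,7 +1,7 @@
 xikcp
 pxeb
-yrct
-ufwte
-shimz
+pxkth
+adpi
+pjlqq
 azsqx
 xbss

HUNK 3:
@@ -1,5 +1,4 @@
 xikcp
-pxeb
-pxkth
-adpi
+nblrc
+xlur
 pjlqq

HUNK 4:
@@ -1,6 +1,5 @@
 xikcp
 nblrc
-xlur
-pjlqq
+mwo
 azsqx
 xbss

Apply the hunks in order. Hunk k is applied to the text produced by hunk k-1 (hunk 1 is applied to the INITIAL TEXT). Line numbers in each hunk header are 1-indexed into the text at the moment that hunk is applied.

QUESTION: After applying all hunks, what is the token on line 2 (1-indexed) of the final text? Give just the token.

Answer: nblrc

Derivation:
Hunk 1: at line 4 remove [bcmom,mhi,tpi] add [shimz] -> 7 lines: xikcp pxeb yrct ufwte shimz azsqx xbss
Hunk 2: at line 1 remove [yrct,ufwte,shimz] add [pxkth,adpi,pjlqq] -> 7 lines: xikcp pxeb pxkth adpi pjlqq azsqx xbss
Hunk 3: at line 1 remove [pxeb,pxkth,adpi] add [nblrc,xlur] -> 6 lines: xikcp nblrc xlur pjlqq azsqx xbss
Hunk 4: at line 1 remove [xlur,pjlqq] add [mwo] -> 5 lines: xikcp nblrc mwo azsqx xbss
Final line 2: nblrc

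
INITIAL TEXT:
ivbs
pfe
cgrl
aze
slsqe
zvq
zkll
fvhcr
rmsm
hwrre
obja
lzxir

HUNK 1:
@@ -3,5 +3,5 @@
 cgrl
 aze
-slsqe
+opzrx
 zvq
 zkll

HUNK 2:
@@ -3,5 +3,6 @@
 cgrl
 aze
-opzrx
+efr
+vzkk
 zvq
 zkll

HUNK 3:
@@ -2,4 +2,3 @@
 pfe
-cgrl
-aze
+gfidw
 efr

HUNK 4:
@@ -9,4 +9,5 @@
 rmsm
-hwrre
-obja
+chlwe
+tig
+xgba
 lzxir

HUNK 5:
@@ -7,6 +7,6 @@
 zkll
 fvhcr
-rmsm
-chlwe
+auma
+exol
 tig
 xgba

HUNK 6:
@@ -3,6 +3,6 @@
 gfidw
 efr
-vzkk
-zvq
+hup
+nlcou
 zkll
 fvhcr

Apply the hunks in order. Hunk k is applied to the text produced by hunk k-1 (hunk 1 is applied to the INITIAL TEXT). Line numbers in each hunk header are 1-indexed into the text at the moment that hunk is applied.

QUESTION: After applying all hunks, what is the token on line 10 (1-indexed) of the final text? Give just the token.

Hunk 1: at line 3 remove [slsqe] add [opzrx] -> 12 lines: ivbs pfe cgrl aze opzrx zvq zkll fvhcr rmsm hwrre obja lzxir
Hunk 2: at line 3 remove [opzrx] add [efr,vzkk] -> 13 lines: ivbs pfe cgrl aze efr vzkk zvq zkll fvhcr rmsm hwrre obja lzxir
Hunk 3: at line 2 remove [cgrl,aze] add [gfidw] -> 12 lines: ivbs pfe gfidw efr vzkk zvq zkll fvhcr rmsm hwrre obja lzxir
Hunk 4: at line 9 remove [hwrre,obja] add [chlwe,tig,xgba] -> 13 lines: ivbs pfe gfidw efr vzkk zvq zkll fvhcr rmsm chlwe tig xgba lzxir
Hunk 5: at line 7 remove [rmsm,chlwe] add [auma,exol] -> 13 lines: ivbs pfe gfidw efr vzkk zvq zkll fvhcr auma exol tig xgba lzxir
Hunk 6: at line 3 remove [vzkk,zvq] add [hup,nlcou] -> 13 lines: ivbs pfe gfidw efr hup nlcou zkll fvhcr auma exol tig xgba lzxir
Final line 10: exol

Answer: exol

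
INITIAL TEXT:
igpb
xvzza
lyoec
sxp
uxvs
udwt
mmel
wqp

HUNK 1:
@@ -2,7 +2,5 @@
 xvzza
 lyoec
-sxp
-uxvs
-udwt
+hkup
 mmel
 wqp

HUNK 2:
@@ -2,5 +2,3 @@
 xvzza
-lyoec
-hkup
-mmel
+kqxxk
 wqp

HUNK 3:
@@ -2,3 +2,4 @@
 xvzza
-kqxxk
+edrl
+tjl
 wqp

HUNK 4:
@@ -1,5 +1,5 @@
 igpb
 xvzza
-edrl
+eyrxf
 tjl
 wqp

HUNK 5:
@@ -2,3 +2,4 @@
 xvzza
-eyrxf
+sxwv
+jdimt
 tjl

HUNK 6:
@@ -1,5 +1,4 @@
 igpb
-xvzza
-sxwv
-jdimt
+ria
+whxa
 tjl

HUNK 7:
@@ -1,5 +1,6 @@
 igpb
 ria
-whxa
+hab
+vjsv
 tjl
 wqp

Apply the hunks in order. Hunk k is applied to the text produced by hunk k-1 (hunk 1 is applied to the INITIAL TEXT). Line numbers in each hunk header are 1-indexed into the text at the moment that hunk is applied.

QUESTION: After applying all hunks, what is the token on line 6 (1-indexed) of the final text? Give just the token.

Answer: wqp

Derivation:
Hunk 1: at line 2 remove [sxp,uxvs,udwt] add [hkup] -> 6 lines: igpb xvzza lyoec hkup mmel wqp
Hunk 2: at line 2 remove [lyoec,hkup,mmel] add [kqxxk] -> 4 lines: igpb xvzza kqxxk wqp
Hunk 3: at line 2 remove [kqxxk] add [edrl,tjl] -> 5 lines: igpb xvzza edrl tjl wqp
Hunk 4: at line 1 remove [edrl] add [eyrxf] -> 5 lines: igpb xvzza eyrxf tjl wqp
Hunk 5: at line 2 remove [eyrxf] add [sxwv,jdimt] -> 6 lines: igpb xvzza sxwv jdimt tjl wqp
Hunk 6: at line 1 remove [xvzza,sxwv,jdimt] add [ria,whxa] -> 5 lines: igpb ria whxa tjl wqp
Hunk 7: at line 1 remove [whxa] add [hab,vjsv] -> 6 lines: igpb ria hab vjsv tjl wqp
Final line 6: wqp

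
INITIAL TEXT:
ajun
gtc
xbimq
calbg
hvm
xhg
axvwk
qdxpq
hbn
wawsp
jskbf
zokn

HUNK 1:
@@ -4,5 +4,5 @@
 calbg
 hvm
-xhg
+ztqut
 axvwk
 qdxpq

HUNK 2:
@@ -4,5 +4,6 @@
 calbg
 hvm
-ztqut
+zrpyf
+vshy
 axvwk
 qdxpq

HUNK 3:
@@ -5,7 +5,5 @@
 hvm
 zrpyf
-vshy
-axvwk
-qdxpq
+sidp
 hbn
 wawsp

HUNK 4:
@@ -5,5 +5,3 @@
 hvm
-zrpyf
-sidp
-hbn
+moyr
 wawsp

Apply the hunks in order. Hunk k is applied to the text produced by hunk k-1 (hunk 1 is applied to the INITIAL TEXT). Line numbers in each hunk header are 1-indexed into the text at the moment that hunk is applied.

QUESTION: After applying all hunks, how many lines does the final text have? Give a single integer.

Hunk 1: at line 4 remove [xhg] add [ztqut] -> 12 lines: ajun gtc xbimq calbg hvm ztqut axvwk qdxpq hbn wawsp jskbf zokn
Hunk 2: at line 4 remove [ztqut] add [zrpyf,vshy] -> 13 lines: ajun gtc xbimq calbg hvm zrpyf vshy axvwk qdxpq hbn wawsp jskbf zokn
Hunk 3: at line 5 remove [vshy,axvwk,qdxpq] add [sidp] -> 11 lines: ajun gtc xbimq calbg hvm zrpyf sidp hbn wawsp jskbf zokn
Hunk 4: at line 5 remove [zrpyf,sidp,hbn] add [moyr] -> 9 lines: ajun gtc xbimq calbg hvm moyr wawsp jskbf zokn
Final line count: 9

Answer: 9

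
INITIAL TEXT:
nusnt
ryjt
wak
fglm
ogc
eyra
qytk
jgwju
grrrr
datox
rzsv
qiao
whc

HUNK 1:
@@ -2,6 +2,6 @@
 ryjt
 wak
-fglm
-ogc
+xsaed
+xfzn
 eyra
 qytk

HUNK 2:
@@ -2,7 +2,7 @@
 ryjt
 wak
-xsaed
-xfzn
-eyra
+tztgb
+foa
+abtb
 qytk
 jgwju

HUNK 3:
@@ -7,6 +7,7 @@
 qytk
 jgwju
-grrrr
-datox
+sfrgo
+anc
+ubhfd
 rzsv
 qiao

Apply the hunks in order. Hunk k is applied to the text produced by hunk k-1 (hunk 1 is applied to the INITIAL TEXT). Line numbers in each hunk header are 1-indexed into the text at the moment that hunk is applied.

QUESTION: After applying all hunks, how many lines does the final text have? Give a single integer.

Answer: 14

Derivation:
Hunk 1: at line 2 remove [fglm,ogc] add [xsaed,xfzn] -> 13 lines: nusnt ryjt wak xsaed xfzn eyra qytk jgwju grrrr datox rzsv qiao whc
Hunk 2: at line 2 remove [xsaed,xfzn,eyra] add [tztgb,foa,abtb] -> 13 lines: nusnt ryjt wak tztgb foa abtb qytk jgwju grrrr datox rzsv qiao whc
Hunk 3: at line 7 remove [grrrr,datox] add [sfrgo,anc,ubhfd] -> 14 lines: nusnt ryjt wak tztgb foa abtb qytk jgwju sfrgo anc ubhfd rzsv qiao whc
Final line count: 14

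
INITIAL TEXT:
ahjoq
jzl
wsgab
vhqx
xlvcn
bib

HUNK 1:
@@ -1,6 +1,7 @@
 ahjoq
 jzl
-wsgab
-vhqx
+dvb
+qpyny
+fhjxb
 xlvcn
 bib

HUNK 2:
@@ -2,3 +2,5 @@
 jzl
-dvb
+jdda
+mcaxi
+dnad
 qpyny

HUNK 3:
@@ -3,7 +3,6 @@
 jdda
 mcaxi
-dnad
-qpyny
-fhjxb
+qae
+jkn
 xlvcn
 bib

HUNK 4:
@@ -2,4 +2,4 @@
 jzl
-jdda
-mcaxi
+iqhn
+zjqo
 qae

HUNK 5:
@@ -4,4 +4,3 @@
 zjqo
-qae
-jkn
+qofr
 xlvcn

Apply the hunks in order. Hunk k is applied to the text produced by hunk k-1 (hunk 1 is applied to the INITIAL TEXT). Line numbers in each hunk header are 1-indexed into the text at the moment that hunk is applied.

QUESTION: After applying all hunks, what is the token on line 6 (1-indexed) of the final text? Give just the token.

Hunk 1: at line 1 remove [wsgab,vhqx] add [dvb,qpyny,fhjxb] -> 7 lines: ahjoq jzl dvb qpyny fhjxb xlvcn bib
Hunk 2: at line 2 remove [dvb] add [jdda,mcaxi,dnad] -> 9 lines: ahjoq jzl jdda mcaxi dnad qpyny fhjxb xlvcn bib
Hunk 3: at line 3 remove [dnad,qpyny,fhjxb] add [qae,jkn] -> 8 lines: ahjoq jzl jdda mcaxi qae jkn xlvcn bib
Hunk 4: at line 2 remove [jdda,mcaxi] add [iqhn,zjqo] -> 8 lines: ahjoq jzl iqhn zjqo qae jkn xlvcn bib
Hunk 5: at line 4 remove [qae,jkn] add [qofr] -> 7 lines: ahjoq jzl iqhn zjqo qofr xlvcn bib
Final line 6: xlvcn

Answer: xlvcn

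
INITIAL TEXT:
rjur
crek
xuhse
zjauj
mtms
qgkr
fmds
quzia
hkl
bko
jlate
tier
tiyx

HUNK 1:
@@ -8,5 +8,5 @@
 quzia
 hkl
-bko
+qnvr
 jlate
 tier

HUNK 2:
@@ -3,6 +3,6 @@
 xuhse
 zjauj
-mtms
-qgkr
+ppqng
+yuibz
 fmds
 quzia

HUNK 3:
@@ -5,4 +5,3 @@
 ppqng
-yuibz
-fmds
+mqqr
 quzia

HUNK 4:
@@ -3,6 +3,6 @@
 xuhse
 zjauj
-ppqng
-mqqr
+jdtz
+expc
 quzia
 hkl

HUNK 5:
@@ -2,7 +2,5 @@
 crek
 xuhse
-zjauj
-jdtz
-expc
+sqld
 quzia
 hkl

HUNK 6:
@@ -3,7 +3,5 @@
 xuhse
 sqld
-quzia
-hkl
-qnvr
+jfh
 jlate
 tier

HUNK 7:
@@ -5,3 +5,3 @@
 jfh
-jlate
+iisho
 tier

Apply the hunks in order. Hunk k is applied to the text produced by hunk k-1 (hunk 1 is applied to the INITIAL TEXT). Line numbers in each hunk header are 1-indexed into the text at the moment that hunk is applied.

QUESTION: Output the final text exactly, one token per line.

Answer: rjur
crek
xuhse
sqld
jfh
iisho
tier
tiyx

Derivation:
Hunk 1: at line 8 remove [bko] add [qnvr] -> 13 lines: rjur crek xuhse zjauj mtms qgkr fmds quzia hkl qnvr jlate tier tiyx
Hunk 2: at line 3 remove [mtms,qgkr] add [ppqng,yuibz] -> 13 lines: rjur crek xuhse zjauj ppqng yuibz fmds quzia hkl qnvr jlate tier tiyx
Hunk 3: at line 5 remove [yuibz,fmds] add [mqqr] -> 12 lines: rjur crek xuhse zjauj ppqng mqqr quzia hkl qnvr jlate tier tiyx
Hunk 4: at line 3 remove [ppqng,mqqr] add [jdtz,expc] -> 12 lines: rjur crek xuhse zjauj jdtz expc quzia hkl qnvr jlate tier tiyx
Hunk 5: at line 2 remove [zjauj,jdtz,expc] add [sqld] -> 10 lines: rjur crek xuhse sqld quzia hkl qnvr jlate tier tiyx
Hunk 6: at line 3 remove [quzia,hkl,qnvr] add [jfh] -> 8 lines: rjur crek xuhse sqld jfh jlate tier tiyx
Hunk 7: at line 5 remove [jlate] add [iisho] -> 8 lines: rjur crek xuhse sqld jfh iisho tier tiyx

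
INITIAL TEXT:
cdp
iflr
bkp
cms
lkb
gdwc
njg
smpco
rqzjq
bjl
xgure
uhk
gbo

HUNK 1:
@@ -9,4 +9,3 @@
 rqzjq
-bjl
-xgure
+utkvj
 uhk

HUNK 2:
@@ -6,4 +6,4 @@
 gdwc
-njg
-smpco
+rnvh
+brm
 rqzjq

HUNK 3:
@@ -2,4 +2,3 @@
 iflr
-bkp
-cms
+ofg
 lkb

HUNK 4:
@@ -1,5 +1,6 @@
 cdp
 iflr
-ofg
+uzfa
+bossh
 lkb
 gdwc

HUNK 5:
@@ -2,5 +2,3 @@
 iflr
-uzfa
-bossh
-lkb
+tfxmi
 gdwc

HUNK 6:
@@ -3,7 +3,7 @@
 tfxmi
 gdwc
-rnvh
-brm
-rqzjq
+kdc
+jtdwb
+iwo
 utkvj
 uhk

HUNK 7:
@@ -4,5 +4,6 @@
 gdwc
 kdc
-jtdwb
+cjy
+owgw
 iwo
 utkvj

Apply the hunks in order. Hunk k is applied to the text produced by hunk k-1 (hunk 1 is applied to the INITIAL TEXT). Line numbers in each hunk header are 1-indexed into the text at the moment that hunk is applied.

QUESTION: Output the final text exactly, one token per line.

Hunk 1: at line 9 remove [bjl,xgure] add [utkvj] -> 12 lines: cdp iflr bkp cms lkb gdwc njg smpco rqzjq utkvj uhk gbo
Hunk 2: at line 6 remove [njg,smpco] add [rnvh,brm] -> 12 lines: cdp iflr bkp cms lkb gdwc rnvh brm rqzjq utkvj uhk gbo
Hunk 3: at line 2 remove [bkp,cms] add [ofg] -> 11 lines: cdp iflr ofg lkb gdwc rnvh brm rqzjq utkvj uhk gbo
Hunk 4: at line 1 remove [ofg] add [uzfa,bossh] -> 12 lines: cdp iflr uzfa bossh lkb gdwc rnvh brm rqzjq utkvj uhk gbo
Hunk 5: at line 2 remove [uzfa,bossh,lkb] add [tfxmi] -> 10 lines: cdp iflr tfxmi gdwc rnvh brm rqzjq utkvj uhk gbo
Hunk 6: at line 3 remove [rnvh,brm,rqzjq] add [kdc,jtdwb,iwo] -> 10 lines: cdp iflr tfxmi gdwc kdc jtdwb iwo utkvj uhk gbo
Hunk 7: at line 4 remove [jtdwb] add [cjy,owgw] -> 11 lines: cdp iflr tfxmi gdwc kdc cjy owgw iwo utkvj uhk gbo

Answer: cdp
iflr
tfxmi
gdwc
kdc
cjy
owgw
iwo
utkvj
uhk
gbo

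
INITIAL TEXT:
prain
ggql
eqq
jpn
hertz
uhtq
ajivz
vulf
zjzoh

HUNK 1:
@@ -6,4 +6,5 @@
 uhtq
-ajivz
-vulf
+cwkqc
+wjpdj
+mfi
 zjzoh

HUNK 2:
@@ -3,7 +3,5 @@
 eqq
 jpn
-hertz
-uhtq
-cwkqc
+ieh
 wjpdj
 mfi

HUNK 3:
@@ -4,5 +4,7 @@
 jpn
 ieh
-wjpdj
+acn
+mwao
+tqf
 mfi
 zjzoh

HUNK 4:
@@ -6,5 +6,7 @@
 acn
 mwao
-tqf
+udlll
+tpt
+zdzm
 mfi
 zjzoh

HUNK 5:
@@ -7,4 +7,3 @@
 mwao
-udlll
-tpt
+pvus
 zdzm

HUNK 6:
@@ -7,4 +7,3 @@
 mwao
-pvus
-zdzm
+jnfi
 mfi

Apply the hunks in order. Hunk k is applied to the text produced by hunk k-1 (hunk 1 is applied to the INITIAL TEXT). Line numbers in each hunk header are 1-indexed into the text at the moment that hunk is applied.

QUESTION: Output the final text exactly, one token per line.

Answer: prain
ggql
eqq
jpn
ieh
acn
mwao
jnfi
mfi
zjzoh

Derivation:
Hunk 1: at line 6 remove [ajivz,vulf] add [cwkqc,wjpdj,mfi] -> 10 lines: prain ggql eqq jpn hertz uhtq cwkqc wjpdj mfi zjzoh
Hunk 2: at line 3 remove [hertz,uhtq,cwkqc] add [ieh] -> 8 lines: prain ggql eqq jpn ieh wjpdj mfi zjzoh
Hunk 3: at line 4 remove [wjpdj] add [acn,mwao,tqf] -> 10 lines: prain ggql eqq jpn ieh acn mwao tqf mfi zjzoh
Hunk 4: at line 6 remove [tqf] add [udlll,tpt,zdzm] -> 12 lines: prain ggql eqq jpn ieh acn mwao udlll tpt zdzm mfi zjzoh
Hunk 5: at line 7 remove [udlll,tpt] add [pvus] -> 11 lines: prain ggql eqq jpn ieh acn mwao pvus zdzm mfi zjzoh
Hunk 6: at line 7 remove [pvus,zdzm] add [jnfi] -> 10 lines: prain ggql eqq jpn ieh acn mwao jnfi mfi zjzoh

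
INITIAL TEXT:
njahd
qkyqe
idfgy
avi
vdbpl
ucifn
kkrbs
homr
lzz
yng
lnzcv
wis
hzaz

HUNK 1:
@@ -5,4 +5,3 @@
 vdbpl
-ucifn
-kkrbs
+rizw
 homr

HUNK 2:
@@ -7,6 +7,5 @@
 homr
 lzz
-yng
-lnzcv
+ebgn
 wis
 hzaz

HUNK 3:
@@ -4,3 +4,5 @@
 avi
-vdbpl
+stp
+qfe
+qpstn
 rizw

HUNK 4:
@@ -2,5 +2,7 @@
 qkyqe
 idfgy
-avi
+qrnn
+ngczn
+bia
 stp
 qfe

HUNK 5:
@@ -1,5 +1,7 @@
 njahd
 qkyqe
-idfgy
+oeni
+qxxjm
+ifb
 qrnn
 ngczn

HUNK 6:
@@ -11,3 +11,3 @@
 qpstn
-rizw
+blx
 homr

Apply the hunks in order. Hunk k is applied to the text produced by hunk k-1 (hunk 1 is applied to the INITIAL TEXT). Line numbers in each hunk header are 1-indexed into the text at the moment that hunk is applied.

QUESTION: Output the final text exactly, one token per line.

Hunk 1: at line 5 remove [ucifn,kkrbs] add [rizw] -> 12 lines: njahd qkyqe idfgy avi vdbpl rizw homr lzz yng lnzcv wis hzaz
Hunk 2: at line 7 remove [yng,lnzcv] add [ebgn] -> 11 lines: njahd qkyqe idfgy avi vdbpl rizw homr lzz ebgn wis hzaz
Hunk 3: at line 4 remove [vdbpl] add [stp,qfe,qpstn] -> 13 lines: njahd qkyqe idfgy avi stp qfe qpstn rizw homr lzz ebgn wis hzaz
Hunk 4: at line 2 remove [avi] add [qrnn,ngczn,bia] -> 15 lines: njahd qkyqe idfgy qrnn ngczn bia stp qfe qpstn rizw homr lzz ebgn wis hzaz
Hunk 5: at line 1 remove [idfgy] add [oeni,qxxjm,ifb] -> 17 lines: njahd qkyqe oeni qxxjm ifb qrnn ngczn bia stp qfe qpstn rizw homr lzz ebgn wis hzaz
Hunk 6: at line 11 remove [rizw] add [blx] -> 17 lines: njahd qkyqe oeni qxxjm ifb qrnn ngczn bia stp qfe qpstn blx homr lzz ebgn wis hzaz

Answer: njahd
qkyqe
oeni
qxxjm
ifb
qrnn
ngczn
bia
stp
qfe
qpstn
blx
homr
lzz
ebgn
wis
hzaz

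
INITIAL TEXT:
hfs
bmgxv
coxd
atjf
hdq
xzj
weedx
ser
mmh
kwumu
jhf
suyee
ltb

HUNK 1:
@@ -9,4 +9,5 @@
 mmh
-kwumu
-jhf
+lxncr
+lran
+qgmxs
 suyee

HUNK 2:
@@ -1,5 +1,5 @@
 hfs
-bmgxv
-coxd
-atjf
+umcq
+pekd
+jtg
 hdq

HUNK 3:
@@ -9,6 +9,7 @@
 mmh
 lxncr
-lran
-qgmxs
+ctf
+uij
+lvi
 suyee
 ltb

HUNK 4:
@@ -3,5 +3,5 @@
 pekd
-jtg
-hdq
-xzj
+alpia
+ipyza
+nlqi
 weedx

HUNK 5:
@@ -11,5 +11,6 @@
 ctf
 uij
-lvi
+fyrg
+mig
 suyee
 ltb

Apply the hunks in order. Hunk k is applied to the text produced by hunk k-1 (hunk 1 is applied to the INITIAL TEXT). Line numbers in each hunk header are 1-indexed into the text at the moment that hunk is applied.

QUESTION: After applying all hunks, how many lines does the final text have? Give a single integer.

Answer: 16

Derivation:
Hunk 1: at line 9 remove [kwumu,jhf] add [lxncr,lran,qgmxs] -> 14 lines: hfs bmgxv coxd atjf hdq xzj weedx ser mmh lxncr lran qgmxs suyee ltb
Hunk 2: at line 1 remove [bmgxv,coxd,atjf] add [umcq,pekd,jtg] -> 14 lines: hfs umcq pekd jtg hdq xzj weedx ser mmh lxncr lran qgmxs suyee ltb
Hunk 3: at line 9 remove [lran,qgmxs] add [ctf,uij,lvi] -> 15 lines: hfs umcq pekd jtg hdq xzj weedx ser mmh lxncr ctf uij lvi suyee ltb
Hunk 4: at line 3 remove [jtg,hdq,xzj] add [alpia,ipyza,nlqi] -> 15 lines: hfs umcq pekd alpia ipyza nlqi weedx ser mmh lxncr ctf uij lvi suyee ltb
Hunk 5: at line 11 remove [lvi] add [fyrg,mig] -> 16 lines: hfs umcq pekd alpia ipyza nlqi weedx ser mmh lxncr ctf uij fyrg mig suyee ltb
Final line count: 16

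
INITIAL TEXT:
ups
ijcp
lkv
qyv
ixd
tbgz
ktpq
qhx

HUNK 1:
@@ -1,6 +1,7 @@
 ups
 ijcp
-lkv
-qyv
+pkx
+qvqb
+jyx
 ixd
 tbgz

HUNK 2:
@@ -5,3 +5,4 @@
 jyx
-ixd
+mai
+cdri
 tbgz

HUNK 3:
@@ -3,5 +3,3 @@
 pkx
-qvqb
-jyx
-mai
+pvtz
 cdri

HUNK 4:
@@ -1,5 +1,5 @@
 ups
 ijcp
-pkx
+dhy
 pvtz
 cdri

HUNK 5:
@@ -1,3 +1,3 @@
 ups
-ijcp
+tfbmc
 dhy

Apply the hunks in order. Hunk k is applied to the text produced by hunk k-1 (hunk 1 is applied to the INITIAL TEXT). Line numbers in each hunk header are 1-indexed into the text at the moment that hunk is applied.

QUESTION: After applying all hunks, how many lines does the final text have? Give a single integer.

Hunk 1: at line 1 remove [lkv,qyv] add [pkx,qvqb,jyx] -> 9 lines: ups ijcp pkx qvqb jyx ixd tbgz ktpq qhx
Hunk 2: at line 5 remove [ixd] add [mai,cdri] -> 10 lines: ups ijcp pkx qvqb jyx mai cdri tbgz ktpq qhx
Hunk 3: at line 3 remove [qvqb,jyx,mai] add [pvtz] -> 8 lines: ups ijcp pkx pvtz cdri tbgz ktpq qhx
Hunk 4: at line 1 remove [pkx] add [dhy] -> 8 lines: ups ijcp dhy pvtz cdri tbgz ktpq qhx
Hunk 5: at line 1 remove [ijcp] add [tfbmc] -> 8 lines: ups tfbmc dhy pvtz cdri tbgz ktpq qhx
Final line count: 8

Answer: 8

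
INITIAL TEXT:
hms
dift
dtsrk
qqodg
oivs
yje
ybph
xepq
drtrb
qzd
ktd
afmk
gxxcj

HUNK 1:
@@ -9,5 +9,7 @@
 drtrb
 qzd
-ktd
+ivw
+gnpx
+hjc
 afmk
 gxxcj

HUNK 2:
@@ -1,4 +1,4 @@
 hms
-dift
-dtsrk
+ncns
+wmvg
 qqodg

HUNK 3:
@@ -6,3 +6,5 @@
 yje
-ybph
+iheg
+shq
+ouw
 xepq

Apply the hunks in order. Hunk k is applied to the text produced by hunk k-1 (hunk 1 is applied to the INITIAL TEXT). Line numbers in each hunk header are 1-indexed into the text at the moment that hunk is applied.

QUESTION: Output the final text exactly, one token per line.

Answer: hms
ncns
wmvg
qqodg
oivs
yje
iheg
shq
ouw
xepq
drtrb
qzd
ivw
gnpx
hjc
afmk
gxxcj

Derivation:
Hunk 1: at line 9 remove [ktd] add [ivw,gnpx,hjc] -> 15 lines: hms dift dtsrk qqodg oivs yje ybph xepq drtrb qzd ivw gnpx hjc afmk gxxcj
Hunk 2: at line 1 remove [dift,dtsrk] add [ncns,wmvg] -> 15 lines: hms ncns wmvg qqodg oivs yje ybph xepq drtrb qzd ivw gnpx hjc afmk gxxcj
Hunk 3: at line 6 remove [ybph] add [iheg,shq,ouw] -> 17 lines: hms ncns wmvg qqodg oivs yje iheg shq ouw xepq drtrb qzd ivw gnpx hjc afmk gxxcj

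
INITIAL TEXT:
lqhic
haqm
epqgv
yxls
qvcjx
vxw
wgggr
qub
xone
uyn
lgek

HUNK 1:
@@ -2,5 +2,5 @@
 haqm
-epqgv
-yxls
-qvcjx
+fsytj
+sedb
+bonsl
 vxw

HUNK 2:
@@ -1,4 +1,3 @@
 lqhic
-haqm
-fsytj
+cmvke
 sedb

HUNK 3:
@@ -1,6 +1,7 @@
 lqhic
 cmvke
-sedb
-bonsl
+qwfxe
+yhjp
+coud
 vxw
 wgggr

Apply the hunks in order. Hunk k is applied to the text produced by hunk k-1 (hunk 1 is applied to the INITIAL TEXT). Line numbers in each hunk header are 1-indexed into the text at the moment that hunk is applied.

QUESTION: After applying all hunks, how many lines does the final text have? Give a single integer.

Answer: 11

Derivation:
Hunk 1: at line 2 remove [epqgv,yxls,qvcjx] add [fsytj,sedb,bonsl] -> 11 lines: lqhic haqm fsytj sedb bonsl vxw wgggr qub xone uyn lgek
Hunk 2: at line 1 remove [haqm,fsytj] add [cmvke] -> 10 lines: lqhic cmvke sedb bonsl vxw wgggr qub xone uyn lgek
Hunk 3: at line 1 remove [sedb,bonsl] add [qwfxe,yhjp,coud] -> 11 lines: lqhic cmvke qwfxe yhjp coud vxw wgggr qub xone uyn lgek
Final line count: 11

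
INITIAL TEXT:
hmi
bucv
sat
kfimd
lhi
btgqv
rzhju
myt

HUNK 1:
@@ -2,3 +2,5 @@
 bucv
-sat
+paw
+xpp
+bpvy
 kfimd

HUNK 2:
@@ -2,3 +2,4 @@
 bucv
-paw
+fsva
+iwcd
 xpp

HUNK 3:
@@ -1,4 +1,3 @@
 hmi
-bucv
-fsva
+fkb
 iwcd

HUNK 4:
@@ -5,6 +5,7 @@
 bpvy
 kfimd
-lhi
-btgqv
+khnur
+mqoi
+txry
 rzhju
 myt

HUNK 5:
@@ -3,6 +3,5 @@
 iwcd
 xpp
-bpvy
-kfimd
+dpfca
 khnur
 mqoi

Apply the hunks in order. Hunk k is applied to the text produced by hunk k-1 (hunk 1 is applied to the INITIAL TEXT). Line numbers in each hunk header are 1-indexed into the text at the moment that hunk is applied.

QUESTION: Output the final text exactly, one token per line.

Answer: hmi
fkb
iwcd
xpp
dpfca
khnur
mqoi
txry
rzhju
myt

Derivation:
Hunk 1: at line 2 remove [sat] add [paw,xpp,bpvy] -> 10 lines: hmi bucv paw xpp bpvy kfimd lhi btgqv rzhju myt
Hunk 2: at line 2 remove [paw] add [fsva,iwcd] -> 11 lines: hmi bucv fsva iwcd xpp bpvy kfimd lhi btgqv rzhju myt
Hunk 3: at line 1 remove [bucv,fsva] add [fkb] -> 10 lines: hmi fkb iwcd xpp bpvy kfimd lhi btgqv rzhju myt
Hunk 4: at line 5 remove [lhi,btgqv] add [khnur,mqoi,txry] -> 11 lines: hmi fkb iwcd xpp bpvy kfimd khnur mqoi txry rzhju myt
Hunk 5: at line 3 remove [bpvy,kfimd] add [dpfca] -> 10 lines: hmi fkb iwcd xpp dpfca khnur mqoi txry rzhju myt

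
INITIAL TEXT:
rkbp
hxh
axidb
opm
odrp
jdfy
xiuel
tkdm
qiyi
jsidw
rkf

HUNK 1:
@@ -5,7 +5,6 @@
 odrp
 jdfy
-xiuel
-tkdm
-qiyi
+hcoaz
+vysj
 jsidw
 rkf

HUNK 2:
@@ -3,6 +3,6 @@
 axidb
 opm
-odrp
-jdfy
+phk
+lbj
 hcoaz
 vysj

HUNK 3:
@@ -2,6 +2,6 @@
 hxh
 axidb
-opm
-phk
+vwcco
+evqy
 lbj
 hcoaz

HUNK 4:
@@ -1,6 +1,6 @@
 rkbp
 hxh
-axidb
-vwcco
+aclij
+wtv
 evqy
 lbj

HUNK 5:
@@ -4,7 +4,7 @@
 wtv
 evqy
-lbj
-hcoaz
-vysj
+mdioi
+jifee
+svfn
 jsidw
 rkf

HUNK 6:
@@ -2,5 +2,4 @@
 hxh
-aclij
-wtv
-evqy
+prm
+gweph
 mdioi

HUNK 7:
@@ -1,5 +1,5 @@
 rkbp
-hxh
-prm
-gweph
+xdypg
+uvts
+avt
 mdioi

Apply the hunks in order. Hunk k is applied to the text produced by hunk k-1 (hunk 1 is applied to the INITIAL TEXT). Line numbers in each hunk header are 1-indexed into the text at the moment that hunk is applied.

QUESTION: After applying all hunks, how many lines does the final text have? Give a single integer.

Answer: 9

Derivation:
Hunk 1: at line 5 remove [xiuel,tkdm,qiyi] add [hcoaz,vysj] -> 10 lines: rkbp hxh axidb opm odrp jdfy hcoaz vysj jsidw rkf
Hunk 2: at line 3 remove [odrp,jdfy] add [phk,lbj] -> 10 lines: rkbp hxh axidb opm phk lbj hcoaz vysj jsidw rkf
Hunk 3: at line 2 remove [opm,phk] add [vwcco,evqy] -> 10 lines: rkbp hxh axidb vwcco evqy lbj hcoaz vysj jsidw rkf
Hunk 4: at line 1 remove [axidb,vwcco] add [aclij,wtv] -> 10 lines: rkbp hxh aclij wtv evqy lbj hcoaz vysj jsidw rkf
Hunk 5: at line 4 remove [lbj,hcoaz,vysj] add [mdioi,jifee,svfn] -> 10 lines: rkbp hxh aclij wtv evqy mdioi jifee svfn jsidw rkf
Hunk 6: at line 2 remove [aclij,wtv,evqy] add [prm,gweph] -> 9 lines: rkbp hxh prm gweph mdioi jifee svfn jsidw rkf
Hunk 7: at line 1 remove [hxh,prm,gweph] add [xdypg,uvts,avt] -> 9 lines: rkbp xdypg uvts avt mdioi jifee svfn jsidw rkf
Final line count: 9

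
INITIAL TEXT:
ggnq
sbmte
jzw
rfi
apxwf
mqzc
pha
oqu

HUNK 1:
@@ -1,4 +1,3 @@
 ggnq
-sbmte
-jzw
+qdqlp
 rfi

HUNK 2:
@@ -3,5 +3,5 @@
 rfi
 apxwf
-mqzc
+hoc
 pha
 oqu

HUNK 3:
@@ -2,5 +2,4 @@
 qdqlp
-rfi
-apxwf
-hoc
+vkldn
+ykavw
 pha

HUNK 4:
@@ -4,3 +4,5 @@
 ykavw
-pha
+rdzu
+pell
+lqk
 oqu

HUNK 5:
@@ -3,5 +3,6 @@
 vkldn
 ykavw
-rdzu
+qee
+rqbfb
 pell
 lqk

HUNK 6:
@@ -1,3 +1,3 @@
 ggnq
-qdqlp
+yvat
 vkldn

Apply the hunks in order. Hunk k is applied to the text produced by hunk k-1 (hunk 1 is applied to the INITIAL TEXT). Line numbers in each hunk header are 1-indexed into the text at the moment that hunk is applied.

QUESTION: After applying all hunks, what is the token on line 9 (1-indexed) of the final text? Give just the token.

Answer: oqu

Derivation:
Hunk 1: at line 1 remove [sbmte,jzw] add [qdqlp] -> 7 lines: ggnq qdqlp rfi apxwf mqzc pha oqu
Hunk 2: at line 3 remove [mqzc] add [hoc] -> 7 lines: ggnq qdqlp rfi apxwf hoc pha oqu
Hunk 3: at line 2 remove [rfi,apxwf,hoc] add [vkldn,ykavw] -> 6 lines: ggnq qdqlp vkldn ykavw pha oqu
Hunk 4: at line 4 remove [pha] add [rdzu,pell,lqk] -> 8 lines: ggnq qdqlp vkldn ykavw rdzu pell lqk oqu
Hunk 5: at line 3 remove [rdzu] add [qee,rqbfb] -> 9 lines: ggnq qdqlp vkldn ykavw qee rqbfb pell lqk oqu
Hunk 6: at line 1 remove [qdqlp] add [yvat] -> 9 lines: ggnq yvat vkldn ykavw qee rqbfb pell lqk oqu
Final line 9: oqu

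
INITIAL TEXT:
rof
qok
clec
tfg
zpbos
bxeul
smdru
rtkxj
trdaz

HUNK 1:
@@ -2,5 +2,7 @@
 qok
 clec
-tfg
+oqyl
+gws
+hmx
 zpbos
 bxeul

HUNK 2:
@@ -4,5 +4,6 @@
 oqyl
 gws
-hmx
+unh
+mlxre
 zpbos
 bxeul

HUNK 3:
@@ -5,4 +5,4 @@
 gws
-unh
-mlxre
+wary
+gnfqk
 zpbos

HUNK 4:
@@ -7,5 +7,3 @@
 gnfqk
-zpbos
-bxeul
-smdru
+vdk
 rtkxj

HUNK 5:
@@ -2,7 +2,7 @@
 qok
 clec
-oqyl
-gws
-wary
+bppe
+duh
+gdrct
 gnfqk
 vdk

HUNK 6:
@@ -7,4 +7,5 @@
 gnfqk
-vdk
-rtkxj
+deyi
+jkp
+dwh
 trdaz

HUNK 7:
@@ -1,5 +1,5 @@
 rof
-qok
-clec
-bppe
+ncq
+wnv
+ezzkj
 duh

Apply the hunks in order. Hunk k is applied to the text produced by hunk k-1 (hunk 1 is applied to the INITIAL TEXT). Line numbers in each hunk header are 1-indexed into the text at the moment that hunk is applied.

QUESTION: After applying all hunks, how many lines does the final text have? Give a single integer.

Answer: 11

Derivation:
Hunk 1: at line 2 remove [tfg] add [oqyl,gws,hmx] -> 11 lines: rof qok clec oqyl gws hmx zpbos bxeul smdru rtkxj trdaz
Hunk 2: at line 4 remove [hmx] add [unh,mlxre] -> 12 lines: rof qok clec oqyl gws unh mlxre zpbos bxeul smdru rtkxj trdaz
Hunk 3: at line 5 remove [unh,mlxre] add [wary,gnfqk] -> 12 lines: rof qok clec oqyl gws wary gnfqk zpbos bxeul smdru rtkxj trdaz
Hunk 4: at line 7 remove [zpbos,bxeul,smdru] add [vdk] -> 10 lines: rof qok clec oqyl gws wary gnfqk vdk rtkxj trdaz
Hunk 5: at line 2 remove [oqyl,gws,wary] add [bppe,duh,gdrct] -> 10 lines: rof qok clec bppe duh gdrct gnfqk vdk rtkxj trdaz
Hunk 6: at line 7 remove [vdk,rtkxj] add [deyi,jkp,dwh] -> 11 lines: rof qok clec bppe duh gdrct gnfqk deyi jkp dwh trdaz
Hunk 7: at line 1 remove [qok,clec,bppe] add [ncq,wnv,ezzkj] -> 11 lines: rof ncq wnv ezzkj duh gdrct gnfqk deyi jkp dwh trdaz
Final line count: 11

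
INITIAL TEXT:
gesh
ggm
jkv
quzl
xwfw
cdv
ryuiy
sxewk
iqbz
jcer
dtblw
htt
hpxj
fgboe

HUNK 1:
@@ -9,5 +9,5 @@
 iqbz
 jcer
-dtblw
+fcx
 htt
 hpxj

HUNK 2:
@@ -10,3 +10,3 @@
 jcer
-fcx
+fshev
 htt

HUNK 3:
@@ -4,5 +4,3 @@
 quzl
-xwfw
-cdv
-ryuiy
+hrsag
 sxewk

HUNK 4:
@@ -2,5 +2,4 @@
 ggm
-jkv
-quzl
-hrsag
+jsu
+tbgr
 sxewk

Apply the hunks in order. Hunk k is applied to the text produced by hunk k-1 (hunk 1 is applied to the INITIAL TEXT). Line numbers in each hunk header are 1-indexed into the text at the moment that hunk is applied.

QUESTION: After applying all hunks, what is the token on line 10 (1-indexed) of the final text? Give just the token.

Hunk 1: at line 9 remove [dtblw] add [fcx] -> 14 lines: gesh ggm jkv quzl xwfw cdv ryuiy sxewk iqbz jcer fcx htt hpxj fgboe
Hunk 2: at line 10 remove [fcx] add [fshev] -> 14 lines: gesh ggm jkv quzl xwfw cdv ryuiy sxewk iqbz jcer fshev htt hpxj fgboe
Hunk 3: at line 4 remove [xwfw,cdv,ryuiy] add [hrsag] -> 12 lines: gesh ggm jkv quzl hrsag sxewk iqbz jcer fshev htt hpxj fgboe
Hunk 4: at line 2 remove [jkv,quzl,hrsag] add [jsu,tbgr] -> 11 lines: gesh ggm jsu tbgr sxewk iqbz jcer fshev htt hpxj fgboe
Final line 10: hpxj

Answer: hpxj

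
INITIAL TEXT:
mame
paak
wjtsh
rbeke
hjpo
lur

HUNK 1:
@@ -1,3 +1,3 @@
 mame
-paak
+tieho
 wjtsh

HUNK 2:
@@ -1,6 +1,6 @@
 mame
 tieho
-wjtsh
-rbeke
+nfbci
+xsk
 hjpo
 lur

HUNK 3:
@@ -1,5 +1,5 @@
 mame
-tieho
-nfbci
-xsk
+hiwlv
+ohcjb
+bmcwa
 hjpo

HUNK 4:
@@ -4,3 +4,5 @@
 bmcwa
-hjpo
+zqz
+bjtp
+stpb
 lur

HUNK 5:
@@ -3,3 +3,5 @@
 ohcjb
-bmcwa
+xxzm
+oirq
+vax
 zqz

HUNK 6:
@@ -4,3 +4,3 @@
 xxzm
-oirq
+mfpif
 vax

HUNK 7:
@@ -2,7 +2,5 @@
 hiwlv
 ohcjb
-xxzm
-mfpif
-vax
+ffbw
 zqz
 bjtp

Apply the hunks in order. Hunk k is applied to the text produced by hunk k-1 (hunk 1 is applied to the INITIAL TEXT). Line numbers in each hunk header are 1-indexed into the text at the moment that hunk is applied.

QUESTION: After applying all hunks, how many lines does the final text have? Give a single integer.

Answer: 8

Derivation:
Hunk 1: at line 1 remove [paak] add [tieho] -> 6 lines: mame tieho wjtsh rbeke hjpo lur
Hunk 2: at line 1 remove [wjtsh,rbeke] add [nfbci,xsk] -> 6 lines: mame tieho nfbci xsk hjpo lur
Hunk 3: at line 1 remove [tieho,nfbci,xsk] add [hiwlv,ohcjb,bmcwa] -> 6 lines: mame hiwlv ohcjb bmcwa hjpo lur
Hunk 4: at line 4 remove [hjpo] add [zqz,bjtp,stpb] -> 8 lines: mame hiwlv ohcjb bmcwa zqz bjtp stpb lur
Hunk 5: at line 3 remove [bmcwa] add [xxzm,oirq,vax] -> 10 lines: mame hiwlv ohcjb xxzm oirq vax zqz bjtp stpb lur
Hunk 6: at line 4 remove [oirq] add [mfpif] -> 10 lines: mame hiwlv ohcjb xxzm mfpif vax zqz bjtp stpb lur
Hunk 7: at line 2 remove [xxzm,mfpif,vax] add [ffbw] -> 8 lines: mame hiwlv ohcjb ffbw zqz bjtp stpb lur
Final line count: 8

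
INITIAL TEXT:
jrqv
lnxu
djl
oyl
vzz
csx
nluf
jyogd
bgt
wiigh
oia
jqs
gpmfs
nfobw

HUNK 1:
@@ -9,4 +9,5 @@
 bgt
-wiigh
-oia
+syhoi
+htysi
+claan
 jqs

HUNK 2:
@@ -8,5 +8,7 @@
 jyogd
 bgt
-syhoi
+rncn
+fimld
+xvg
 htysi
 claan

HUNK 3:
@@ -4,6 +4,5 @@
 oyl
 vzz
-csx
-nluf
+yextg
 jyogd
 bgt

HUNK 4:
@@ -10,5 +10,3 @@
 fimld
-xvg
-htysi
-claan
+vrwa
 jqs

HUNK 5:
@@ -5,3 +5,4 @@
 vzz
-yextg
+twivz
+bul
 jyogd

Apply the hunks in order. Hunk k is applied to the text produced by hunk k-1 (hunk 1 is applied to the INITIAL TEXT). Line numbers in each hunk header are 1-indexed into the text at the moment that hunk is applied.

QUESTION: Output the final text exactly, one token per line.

Hunk 1: at line 9 remove [wiigh,oia] add [syhoi,htysi,claan] -> 15 lines: jrqv lnxu djl oyl vzz csx nluf jyogd bgt syhoi htysi claan jqs gpmfs nfobw
Hunk 2: at line 8 remove [syhoi] add [rncn,fimld,xvg] -> 17 lines: jrqv lnxu djl oyl vzz csx nluf jyogd bgt rncn fimld xvg htysi claan jqs gpmfs nfobw
Hunk 3: at line 4 remove [csx,nluf] add [yextg] -> 16 lines: jrqv lnxu djl oyl vzz yextg jyogd bgt rncn fimld xvg htysi claan jqs gpmfs nfobw
Hunk 4: at line 10 remove [xvg,htysi,claan] add [vrwa] -> 14 lines: jrqv lnxu djl oyl vzz yextg jyogd bgt rncn fimld vrwa jqs gpmfs nfobw
Hunk 5: at line 5 remove [yextg] add [twivz,bul] -> 15 lines: jrqv lnxu djl oyl vzz twivz bul jyogd bgt rncn fimld vrwa jqs gpmfs nfobw

Answer: jrqv
lnxu
djl
oyl
vzz
twivz
bul
jyogd
bgt
rncn
fimld
vrwa
jqs
gpmfs
nfobw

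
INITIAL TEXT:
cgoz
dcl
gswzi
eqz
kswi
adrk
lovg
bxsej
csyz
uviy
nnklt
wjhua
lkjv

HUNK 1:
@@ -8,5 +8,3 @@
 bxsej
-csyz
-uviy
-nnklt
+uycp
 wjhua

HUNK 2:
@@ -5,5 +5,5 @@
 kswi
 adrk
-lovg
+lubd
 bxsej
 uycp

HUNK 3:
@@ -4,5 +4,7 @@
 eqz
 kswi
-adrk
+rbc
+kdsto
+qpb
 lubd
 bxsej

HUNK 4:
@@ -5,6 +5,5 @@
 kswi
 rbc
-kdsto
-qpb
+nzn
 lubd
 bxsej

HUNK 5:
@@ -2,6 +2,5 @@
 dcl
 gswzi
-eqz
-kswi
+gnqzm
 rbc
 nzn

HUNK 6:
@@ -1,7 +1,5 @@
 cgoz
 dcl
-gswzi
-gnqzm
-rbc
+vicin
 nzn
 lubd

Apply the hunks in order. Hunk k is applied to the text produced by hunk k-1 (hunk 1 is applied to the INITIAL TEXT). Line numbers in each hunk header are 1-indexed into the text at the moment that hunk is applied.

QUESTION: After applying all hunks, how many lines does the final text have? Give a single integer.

Hunk 1: at line 8 remove [csyz,uviy,nnklt] add [uycp] -> 11 lines: cgoz dcl gswzi eqz kswi adrk lovg bxsej uycp wjhua lkjv
Hunk 2: at line 5 remove [lovg] add [lubd] -> 11 lines: cgoz dcl gswzi eqz kswi adrk lubd bxsej uycp wjhua lkjv
Hunk 3: at line 4 remove [adrk] add [rbc,kdsto,qpb] -> 13 lines: cgoz dcl gswzi eqz kswi rbc kdsto qpb lubd bxsej uycp wjhua lkjv
Hunk 4: at line 5 remove [kdsto,qpb] add [nzn] -> 12 lines: cgoz dcl gswzi eqz kswi rbc nzn lubd bxsej uycp wjhua lkjv
Hunk 5: at line 2 remove [eqz,kswi] add [gnqzm] -> 11 lines: cgoz dcl gswzi gnqzm rbc nzn lubd bxsej uycp wjhua lkjv
Hunk 6: at line 1 remove [gswzi,gnqzm,rbc] add [vicin] -> 9 lines: cgoz dcl vicin nzn lubd bxsej uycp wjhua lkjv
Final line count: 9

Answer: 9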